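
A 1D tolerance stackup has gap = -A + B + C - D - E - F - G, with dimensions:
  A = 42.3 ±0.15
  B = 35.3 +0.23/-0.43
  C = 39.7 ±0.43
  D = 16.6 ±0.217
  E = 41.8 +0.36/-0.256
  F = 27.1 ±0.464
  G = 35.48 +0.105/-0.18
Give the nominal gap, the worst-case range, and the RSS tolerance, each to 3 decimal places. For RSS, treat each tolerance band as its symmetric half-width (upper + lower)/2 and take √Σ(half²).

nominal=-88.280 wc=[-90.436,-86.353] rss=0.833

Stack each dimension's contribution:
  -A: nom -42.300 → Σnom=-42.300; wc +0.150/-0.150 → slack +0.150/-0.150; half-tol=0.150, Σhalf²=0.022500
  +B: nom +35.300 → Σnom=-7.000; wc +0.230/-0.430 → slack +0.380/-0.580; half-tol=0.330, Σhalf²=0.131400
  +C: nom +39.700 → Σnom=32.700; wc +0.430/-0.430 → slack +0.810/-1.010; half-tol=0.430, Σhalf²=0.316300
  -D: nom -16.600 → Σnom=16.100; wc +0.217/-0.217 → slack +1.027/-1.227; half-tol=0.217, Σhalf²=0.363389
  -E: nom -41.800 → Σnom=-25.700; wc +0.256/-0.360 → slack +1.283/-1.587; half-tol=0.308, Σhalf²=0.458253
  -F: nom -27.100 → Σnom=-52.800; wc +0.464/-0.464 → slack +1.747/-2.051; half-tol=0.464, Σhalf²=0.673549
  -G: nom -35.480 → Σnom=-88.280; wc +0.180/-0.105 → slack +1.927/-2.156; half-tol=0.142, Σhalf²=0.693855
Nominal = -88.280. Worst-case = [-88.280 - 2.156, -88.280 + 1.927] = [-90.436, -86.353]. RSS = √0.693855 = 0.833.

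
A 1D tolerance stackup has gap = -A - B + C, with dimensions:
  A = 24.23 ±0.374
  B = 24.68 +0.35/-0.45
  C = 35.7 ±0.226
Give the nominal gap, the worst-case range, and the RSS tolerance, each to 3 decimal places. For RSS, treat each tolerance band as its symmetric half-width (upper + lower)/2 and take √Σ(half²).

nominal=-13.210 wc=[-14.160,-12.160] rss=0.592

Stack each dimension's contribution:
  -A: nom -24.230 → Σnom=-24.230; wc +0.374/-0.374 → slack +0.374/-0.374; half-tol=0.374, Σhalf²=0.139876
  -B: nom -24.680 → Σnom=-48.910; wc +0.450/-0.350 → slack +0.824/-0.724; half-tol=0.400, Σhalf²=0.299876
  +C: nom +35.700 → Σnom=-13.210; wc +0.226/-0.226 → slack +1.050/-0.950; half-tol=0.226, Σhalf²=0.350952
Nominal = -13.210. Worst-case = [-13.210 - 0.950, -13.210 + 1.050] = [-14.160, -12.160]. RSS = √0.350952 = 0.592.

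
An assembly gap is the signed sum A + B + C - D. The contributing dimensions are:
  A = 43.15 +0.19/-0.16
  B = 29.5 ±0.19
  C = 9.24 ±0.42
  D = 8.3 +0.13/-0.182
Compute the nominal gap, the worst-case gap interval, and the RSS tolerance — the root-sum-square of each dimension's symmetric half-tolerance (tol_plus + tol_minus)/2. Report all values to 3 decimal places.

nominal=73.590 wc=[72.690,74.572] rss=0.517

Stack each dimension's contribution:
  +A: nom +43.150 → Σnom=43.150; wc +0.190/-0.160 → slack +0.190/-0.160; half-tol=0.175, Σhalf²=0.030625
  +B: nom +29.500 → Σnom=72.650; wc +0.190/-0.190 → slack +0.380/-0.350; half-tol=0.190, Σhalf²=0.066725
  +C: nom +9.240 → Σnom=81.890; wc +0.420/-0.420 → slack +0.800/-0.770; half-tol=0.420, Σhalf²=0.243125
  -D: nom -8.300 → Σnom=73.590; wc +0.182/-0.130 → slack +0.982/-0.900; half-tol=0.156, Σhalf²=0.267461
Nominal = 73.590. Worst-case = [73.590 - 0.900, 73.590 + 0.982] = [72.690, 74.572]. RSS = √0.267461 = 0.517.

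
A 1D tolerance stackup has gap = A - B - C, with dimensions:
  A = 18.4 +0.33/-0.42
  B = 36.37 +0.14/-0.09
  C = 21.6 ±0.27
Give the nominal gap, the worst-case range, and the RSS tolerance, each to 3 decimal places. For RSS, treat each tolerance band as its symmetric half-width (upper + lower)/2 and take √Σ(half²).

Stack each dimension's contribution:
  +A: nom +18.400 → Σnom=18.400; wc +0.330/-0.420 → slack +0.330/-0.420; half-tol=0.375, Σhalf²=0.140625
  -B: nom -36.370 → Σnom=-17.970; wc +0.090/-0.140 → slack +0.420/-0.560; half-tol=0.115, Σhalf²=0.153850
  -C: nom -21.600 → Σnom=-39.570; wc +0.270/-0.270 → slack +0.690/-0.830; half-tol=0.270, Σhalf²=0.226750
Nominal = -39.570. Worst-case = [-39.570 - 0.830, -39.570 + 0.690] = [-40.400, -38.880]. RSS = √0.226750 = 0.476.

nominal=-39.570 wc=[-40.400,-38.880] rss=0.476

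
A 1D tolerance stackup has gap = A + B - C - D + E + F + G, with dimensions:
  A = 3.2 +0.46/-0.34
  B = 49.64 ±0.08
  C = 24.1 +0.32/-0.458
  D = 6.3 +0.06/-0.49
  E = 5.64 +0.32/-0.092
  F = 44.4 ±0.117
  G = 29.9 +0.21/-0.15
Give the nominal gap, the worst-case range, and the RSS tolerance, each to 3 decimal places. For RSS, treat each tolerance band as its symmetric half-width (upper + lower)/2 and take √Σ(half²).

Stack each dimension's contribution:
  +A: nom +3.200 → Σnom=3.200; wc +0.460/-0.340 → slack +0.460/-0.340; half-tol=0.400, Σhalf²=0.160000
  +B: nom +49.640 → Σnom=52.840; wc +0.080/-0.080 → slack +0.540/-0.420; half-tol=0.080, Σhalf²=0.166400
  -C: nom -24.100 → Σnom=28.740; wc +0.458/-0.320 → slack +0.998/-0.740; half-tol=0.389, Σhalf²=0.317721
  -D: nom -6.300 → Σnom=22.440; wc +0.490/-0.060 → slack +1.488/-0.800; half-tol=0.275, Σhalf²=0.393346
  +E: nom +5.640 → Σnom=28.080; wc +0.320/-0.092 → slack +1.808/-0.892; half-tol=0.206, Σhalf²=0.435782
  +F: nom +44.400 → Σnom=72.480; wc +0.117/-0.117 → slack +1.925/-1.009; half-tol=0.117, Σhalf²=0.449471
  +G: nom +29.900 → Σnom=102.380; wc +0.210/-0.150 → slack +2.135/-1.159; half-tol=0.180, Σhalf²=0.481871
Nominal = 102.380. Worst-case = [102.380 - 1.159, 102.380 + 2.135] = [101.221, 104.515]. RSS = √0.481871 = 0.694.

nominal=102.380 wc=[101.221,104.515] rss=0.694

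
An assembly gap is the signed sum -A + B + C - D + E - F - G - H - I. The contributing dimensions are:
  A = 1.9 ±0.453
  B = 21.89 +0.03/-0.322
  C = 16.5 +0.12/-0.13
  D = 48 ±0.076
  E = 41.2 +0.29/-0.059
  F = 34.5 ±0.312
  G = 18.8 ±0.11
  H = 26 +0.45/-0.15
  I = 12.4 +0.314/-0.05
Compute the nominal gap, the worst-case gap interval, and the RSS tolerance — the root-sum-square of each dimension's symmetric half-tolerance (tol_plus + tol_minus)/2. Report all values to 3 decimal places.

nominal=-62.010 wc=[-64.236,-60.419] rss=0.722

Stack each dimension's contribution:
  -A: nom -1.900 → Σnom=-1.900; wc +0.453/-0.453 → slack +0.453/-0.453; half-tol=0.453, Σhalf²=0.205209
  +B: nom +21.890 → Σnom=19.990; wc +0.030/-0.322 → slack +0.483/-0.775; half-tol=0.176, Σhalf²=0.236185
  +C: nom +16.500 → Σnom=36.490; wc +0.120/-0.130 → slack +0.603/-0.905; half-tol=0.125, Σhalf²=0.251810
  -D: nom -48.000 → Σnom=-11.510; wc +0.076/-0.076 → slack +0.679/-0.981; half-tol=0.076, Σhalf²=0.257586
  +E: nom +41.200 → Σnom=29.690; wc +0.290/-0.059 → slack +0.969/-1.040; half-tol=0.174, Σhalf²=0.288036
  -F: nom -34.500 → Σnom=-4.810; wc +0.312/-0.312 → slack +1.281/-1.352; half-tol=0.312, Σhalf²=0.385380
  -G: nom -18.800 → Σnom=-23.610; wc +0.110/-0.110 → slack +1.391/-1.462; half-tol=0.110, Σhalf²=0.397480
  -H: nom -26.000 → Σnom=-49.610; wc +0.150/-0.450 → slack +1.541/-1.912; half-tol=0.300, Σhalf²=0.487480
  -I: nom -12.400 → Σnom=-62.010; wc +0.050/-0.314 → slack +1.591/-2.226; half-tol=0.182, Σhalf²=0.520604
Nominal = -62.010. Worst-case = [-62.010 - 2.226, -62.010 + 1.591] = [-64.236, -60.419]. RSS = √0.520604 = 0.722.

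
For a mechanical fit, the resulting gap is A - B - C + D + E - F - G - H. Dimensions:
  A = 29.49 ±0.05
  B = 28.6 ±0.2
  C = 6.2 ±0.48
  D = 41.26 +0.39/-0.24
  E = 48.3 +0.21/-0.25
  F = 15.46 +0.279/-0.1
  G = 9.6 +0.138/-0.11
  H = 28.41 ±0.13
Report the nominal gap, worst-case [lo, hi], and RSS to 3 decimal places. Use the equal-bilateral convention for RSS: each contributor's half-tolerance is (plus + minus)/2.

Stack each dimension's contribution:
  +A: nom +29.490 → Σnom=29.490; wc +0.050/-0.050 → slack +0.050/-0.050; half-tol=0.050, Σhalf²=0.002500
  -B: nom -28.600 → Σnom=0.890; wc +0.200/-0.200 → slack +0.250/-0.250; half-tol=0.200, Σhalf²=0.042500
  -C: nom -6.200 → Σnom=-5.310; wc +0.480/-0.480 → slack +0.730/-0.730; half-tol=0.480, Σhalf²=0.272900
  +D: nom +41.260 → Σnom=35.950; wc +0.390/-0.240 → slack +1.120/-0.970; half-tol=0.315, Σhalf²=0.372125
  +E: nom +48.300 → Σnom=84.250; wc +0.210/-0.250 → slack +1.330/-1.220; half-tol=0.230, Σhalf²=0.425025
  -F: nom -15.460 → Σnom=68.790; wc +0.100/-0.279 → slack +1.430/-1.499; half-tol=0.190, Σhalf²=0.460935
  -G: nom -9.600 → Σnom=59.190; wc +0.110/-0.138 → slack +1.540/-1.637; half-tol=0.124, Σhalf²=0.476311
  -H: nom -28.410 → Σnom=30.780; wc +0.130/-0.130 → slack +1.670/-1.767; half-tol=0.130, Σhalf²=0.493211
Nominal = 30.780. Worst-case = [30.780 - 1.767, 30.780 + 1.670] = [29.013, 32.450]. RSS = √0.493211 = 0.702.

nominal=30.780 wc=[29.013,32.450] rss=0.702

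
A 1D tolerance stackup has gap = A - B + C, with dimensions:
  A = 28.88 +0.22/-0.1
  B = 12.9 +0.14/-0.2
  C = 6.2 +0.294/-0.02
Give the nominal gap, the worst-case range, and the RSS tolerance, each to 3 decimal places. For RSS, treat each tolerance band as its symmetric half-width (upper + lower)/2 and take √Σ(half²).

nominal=22.180 wc=[21.920,22.894] rss=0.281

Stack each dimension's contribution:
  +A: nom +28.880 → Σnom=28.880; wc +0.220/-0.100 → slack +0.220/-0.100; half-tol=0.160, Σhalf²=0.025600
  -B: nom -12.900 → Σnom=15.980; wc +0.200/-0.140 → slack +0.420/-0.240; half-tol=0.170, Σhalf²=0.054500
  +C: nom +6.200 → Σnom=22.180; wc +0.294/-0.020 → slack +0.714/-0.260; half-tol=0.157, Σhalf²=0.079149
Nominal = 22.180. Worst-case = [22.180 - 0.260, 22.180 + 0.714] = [21.920, 22.894]. RSS = √0.079149 = 0.281.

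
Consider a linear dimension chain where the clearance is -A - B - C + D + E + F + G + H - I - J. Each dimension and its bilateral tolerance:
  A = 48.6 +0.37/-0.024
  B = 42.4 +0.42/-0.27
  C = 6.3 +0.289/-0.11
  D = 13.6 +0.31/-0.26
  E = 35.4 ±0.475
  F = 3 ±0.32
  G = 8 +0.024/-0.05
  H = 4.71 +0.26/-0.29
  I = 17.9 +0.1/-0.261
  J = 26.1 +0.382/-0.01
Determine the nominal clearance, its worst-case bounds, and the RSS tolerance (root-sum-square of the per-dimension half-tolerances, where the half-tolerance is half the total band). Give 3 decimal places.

nominal=-76.590 wc=[-79.546,-74.526] rss=0.869

Stack each dimension's contribution:
  -A: nom -48.600 → Σnom=-48.600; wc +0.024/-0.370 → slack +0.024/-0.370; half-tol=0.197, Σhalf²=0.038809
  -B: nom -42.400 → Σnom=-91.000; wc +0.270/-0.420 → slack +0.294/-0.790; half-tol=0.345, Σhalf²=0.157834
  -C: nom -6.300 → Σnom=-97.300; wc +0.110/-0.289 → slack +0.404/-1.079; half-tol=0.199, Σhalf²=0.197634
  +D: nom +13.600 → Σnom=-83.700; wc +0.310/-0.260 → slack +0.714/-1.339; half-tol=0.285, Σhalf²=0.278859
  +E: nom +35.400 → Σnom=-48.300; wc +0.475/-0.475 → slack +1.189/-1.814; half-tol=0.475, Σhalf²=0.504484
  +F: nom +3.000 → Σnom=-45.300; wc +0.320/-0.320 → slack +1.509/-2.134; half-tol=0.320, Σhalf²=0.606884
  +G: nom +8.000 → Σnom=-37.300; wc +0.024/-0.050 → slack +1.533/-2.184; half-tol=0.037, Σhalf²=0.608253
  +H: nom +4.710 → Σnom=-32.590; wc +0.260/-0.290 → slack +1.793/-2.474; half-tol=0.275, Σhalf²=0.683878
  -I: nom -17.900 → Σnom=-50.490; wc +0.261/-0.100 → slack +2.054/-2.574; half-tol=0.180, Σhalf²=0.716458
  -J: nom -26.100 → Σnom=-76.590; wc +0.010/-0.382 → slack +2.064/-2.956; half-tol=0.196, Σhalf²=0.754875
Nominal = -76.590. Worst-case = [-76.590 - 2.956, -76.590 + 2.064] = [-79.546, -74.526]. RSS = √0.754875 = 0.869.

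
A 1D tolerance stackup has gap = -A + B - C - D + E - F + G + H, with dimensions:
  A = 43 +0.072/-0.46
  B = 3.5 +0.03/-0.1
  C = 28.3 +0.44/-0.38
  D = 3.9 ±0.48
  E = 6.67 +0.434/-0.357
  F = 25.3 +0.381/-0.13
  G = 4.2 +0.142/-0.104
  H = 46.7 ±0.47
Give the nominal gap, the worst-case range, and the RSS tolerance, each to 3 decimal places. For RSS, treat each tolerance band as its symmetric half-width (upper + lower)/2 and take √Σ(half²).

nominal=-39.430 wc=[-41.834,-36.904] rss=0.965

Stack each dimension's contribution:
  -A: nom -43.000 → Σnom=-43.000; wc +0.460/-0.072 → slack +0.460/-0.072; half-tol=0.266, Σhalf²=0.070756
  +B: nom +3.500 → Σnom=-39.500; wc +0.030/-0.100 → slack +0.490/-0.172; half-tol=0.065, Σhalf²=0.074981
  -C: nom -28.300 → Σnom=-67.800; wc +0.380/-0.440 → slack +0.870/-0.612; half-tol=0.410, Σhalf²=0.243081
  -D: nom -3.900 → Σnom=-71.700; wc +0.480/-0.480 → slack +1.350/-1.092; half-tol=0.480, Σhalf²=0.473481
  +E: nom +6.670 → Σnom=-65.030; wc +0.434/-0.357 → slack +1.784/-1.449; half-tol=0.395, Σhalf²=0.629901
  -F: nom -25.300 → Σnom=-90.330; wc +0.130/-0.381 → slack +1.914/-1.830; half-tol=0.256, Σhalf²=0.695182
  +G: nom +4.200 → Σnom=-86.130; wc +0.142/-0.104 → slack +2.056/-1.934; half-tol=0.123, Σhalf²=0.710311
  +H: nom +46.700 → Σnom=-39.430; wc +0.470/-0.470 → slack +2.526/-2.404; half-tol=0.470, Σhalf²=0.931211
Nominal = -39.430. Worst-case = [-39.430 - 2.404, -39.430 + 2.526] = [-41.834, -36.904]. RSS = √0.931211 = 0.965.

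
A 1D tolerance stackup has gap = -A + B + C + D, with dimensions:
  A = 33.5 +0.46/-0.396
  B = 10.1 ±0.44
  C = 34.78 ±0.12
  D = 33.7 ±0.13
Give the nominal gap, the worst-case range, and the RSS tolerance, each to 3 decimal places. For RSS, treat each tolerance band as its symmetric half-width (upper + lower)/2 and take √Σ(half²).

nominal=45.080 wc=[43.930,46.166] rss=0.639

Stack each dimension's contribution:
  -A: nom -33.500 → Σnom=-33.500; wc +0.396/-0.460 → slack +0.396/-0.460; half-tol=0.428, Σhalf²=0.183184
  +B: nom +10.100 → Σnom=-23.400; wc +0.440/-0.440 → slack +0.836/-0.900; half-tol=0.440, Σhalf²=0.376784
  +C: nom +34.780 → Σnom=11.380; wc +0.120/-0.120 → slack +0.956/-1.020; half-tol=0.120, Σhalf²=0.391184
  +D: nom +33.700 → Σnom=45.080; wc +0.130/-0.130 → slack +1.086/-1.150; half-tol=0.130, Σhalf²=0.408084
Nominal = 45.080. Worst-case = [45.080 - 1.150, 45.080 + 1.086] = [43.930, 46.166]. RSS = √0.408084 = 0.639.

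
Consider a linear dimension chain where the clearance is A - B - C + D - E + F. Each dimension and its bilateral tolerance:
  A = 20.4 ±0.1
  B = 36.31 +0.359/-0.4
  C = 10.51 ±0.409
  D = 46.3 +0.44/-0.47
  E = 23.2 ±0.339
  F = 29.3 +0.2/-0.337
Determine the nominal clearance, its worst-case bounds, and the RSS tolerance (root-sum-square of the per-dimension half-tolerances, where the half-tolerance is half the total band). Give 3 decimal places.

Stack each dimension's contribution:
  +A: nom +20.400 → Σnom=20.400; wc +0.100/-0.100 → slack +0.100/-0.100; half-tol=0.100, Σhalf²=0.010000
  -B: nom -36.310 → Σnom=-15.910; wc +0.400/-0.359 → slack +0.500/-0.459; half-tol=0.380, Σhalf²=0.154020
  -C: nom -10.510 → Σnom=-26.420; wc +0.409/-0.409 → slack +0.909/-0.868; half-tol=0.409, Σhalf²=0.321301
  +D: nom +46.300 → Σnom=19.880; wc +0.440/-0.470 → slack +1.349/-1.338; half-tol=0.455, Σhalf²=0.528326
  -E: nom -23.200 → Σnom=-3.320; wc +0.339/-0.339 → slack +1.688/-1.677; half-tol=0.339, Σhalf²=0.643247
  +F: nom +29.300 → Σnom=25.980; wc +0.200/-0.337 → slack +1.888/-2.014; half-tol=0.269, Σhalf²=0.715339
Nominal = 25.980. Worst-case = [25.980 - 2.014, 25.980 + 1.888] = [23.966, 27.868]. RSS = √0.715339 = 0.846.

nominal=25.980 wc=[23.966,27.868] rss=0.846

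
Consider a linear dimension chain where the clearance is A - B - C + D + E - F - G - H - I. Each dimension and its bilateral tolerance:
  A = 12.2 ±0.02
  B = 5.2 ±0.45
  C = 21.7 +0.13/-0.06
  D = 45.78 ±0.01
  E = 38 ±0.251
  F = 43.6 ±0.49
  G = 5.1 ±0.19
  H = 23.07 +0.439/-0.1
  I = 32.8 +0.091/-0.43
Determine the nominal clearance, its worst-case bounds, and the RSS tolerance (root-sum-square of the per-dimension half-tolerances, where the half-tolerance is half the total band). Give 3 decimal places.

nominal=-35.490 wc=[-37.561,-33.489] rss=0.832

Stack each dimension's contribution:
  +A: nom +12.200 → Σnom=12.200; wc +0.020/-0.020 → slack +0.020/-0.020; half-tol=0.020, Σhalf²=0.000400
  -B: nom -5.200 → Σnom=7.000; wc +0.450/-0.450 → slack +0.470/-0.470; half-tol=0.450, Σhalf²=0.202900
  -C: nom -21.700 → Σnom=-14.700; wc +0.060/-0.130 → slack +0.530/-0.600; half-tol=0.095, Σhalf²=0.211925
  +D: nom +45.780 → Σnom=31.080; wc +0.010/-0.010 → slack +0.540/-0.610; half-tol=0.010, Σhalf²=0.212025
  +E: nom +38.000 → Σnom=69.080; wc +0.251/-0.251 → slack +0.791/-0.861; half-tol=0.251, Σhalf²=0.275026
  -F: nom -43.600 → Σnom=25.480; wc +0.490/-0.490 → slack +1.281/-1.351; half-tol=0.490, Σhalf²=0.515126
  -G: nom -5.100 → Σnom=20.380; wc +0.190/-0.190 → slack +1.471/-1.541; half-tol=0.190, Σhalf²=0.551226
  -H: nom -23.070 → Σnom=-2.690; wc +0.100/-0.439 → slack +1.571/-1.980; half-tol=0.270, Σhalf²=0.623856
  -I: nom -32.800 → Σnom=-35.490; wc +0.430/-0.091 → slack +2.001/-2.071; half-tol=0.261, Σhalf²=0.691717
Nominal = -35.490. Worst-case = [-35.490 - 2.071, -35.490 + 2.001] = [-37.561, -33.489]. RSS = √0.691717 = 0.832.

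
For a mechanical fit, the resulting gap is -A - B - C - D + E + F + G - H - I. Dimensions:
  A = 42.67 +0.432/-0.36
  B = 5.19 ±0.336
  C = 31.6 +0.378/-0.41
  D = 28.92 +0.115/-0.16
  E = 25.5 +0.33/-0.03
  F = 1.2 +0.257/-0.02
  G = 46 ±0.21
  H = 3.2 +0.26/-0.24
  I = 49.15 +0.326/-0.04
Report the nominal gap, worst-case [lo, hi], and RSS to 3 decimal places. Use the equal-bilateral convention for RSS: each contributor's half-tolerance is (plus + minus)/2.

nominal=-88.030 wc=[-90.137,-85.687] rss=0.797

Stack each dimension's contribution:
  -A: nom -42.670 → Σnom=-42.670; wc +0.360/-0.432 → slack +0.360/-0.432; half-tol=0.396, Σhalf²=0.156816
  -B: nom -5.190 → Σnom=-47.860; wc +0.336/-0.336 → slack +0.696/-0.768; half-tol=0.336, Σhalf²=0.269712
  -C: nom -31.600 → Σnom=-79.460; wc +0.410/-0.378 → slack +1.106/-1.146; half-tol=0.394, Σhalf²=0.424948
  -D: nom -28.920 → Σnom=-108.380; wc +0.160/-0.115 → slack +1.266/-1.261; half-tol=0.138, Σhalf²=0.443854
  +E: nom +25.500 → Σnom=-82.880; wc +0.330/-0.030 → slack +1.596/-1.291; half-tol=0.180, Σhalf²=0.476254
  +F: nom +1.200 → Σnom=-81.680; wc +0.257/-0.020 → slack +1.853/-1.311; half-tol=0.139, Σhalf²=0.495437
  +G: nom +46.000 → Σnom=-35.680; wc +0.210/-0.210 → slack +2.063/-1.521; half-tol=0.210, Σhalf²=0.539536
  -H: nom -3.200 → Σnom=-38.880; wc +0.240/-0.260 → slack +2.303/-1.781; half-tol=0.250, Σhalf²=0.602036
  -I: nom -49.150 → Σnom=-88.030; wc +0.040/-0.326 → slack +2.343/-2.107; half-tol=0.183, Σhalf²=0.635525
Nominal = -88.030. Worst-case = [-88.030 - 2.107, -88.030 + 2.343] = [-90.137, -85.687]. RSS = √0.635525 = 0.797.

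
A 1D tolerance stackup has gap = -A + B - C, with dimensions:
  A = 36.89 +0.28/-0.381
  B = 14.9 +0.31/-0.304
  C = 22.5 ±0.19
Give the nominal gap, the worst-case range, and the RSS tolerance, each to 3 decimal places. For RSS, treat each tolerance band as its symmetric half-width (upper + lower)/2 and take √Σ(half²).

Stack each dimension's contribution:
  -A: nom -36.890 → Σnom=-36.890; wc +0.381/-0.280 → slack +0.381/-0.280; half-tol=0.331, Σhalf²=0.109230
  +B: nom +14.900 → Σnom=-21.990; wc +0.310/-0.304 → slack +0.691/-0.584; half-tol=0.307, Σhalf²=0.203479
  -C: nom -22.500 → Σnom=-44.490; wc +0.190/-0.190 → slack +0.881/-0.774; half-tol=0.190, Σhalf²=0.239579
Nominal = -44.490. Worst-case = [-44.490 - 0.774, -44.490 + 0.881] = [-45.264, -43.609]. RSS = √0.239579 = 0.489.

nominal=-44.490 wc=[-45.264,-43.609] rss=0.489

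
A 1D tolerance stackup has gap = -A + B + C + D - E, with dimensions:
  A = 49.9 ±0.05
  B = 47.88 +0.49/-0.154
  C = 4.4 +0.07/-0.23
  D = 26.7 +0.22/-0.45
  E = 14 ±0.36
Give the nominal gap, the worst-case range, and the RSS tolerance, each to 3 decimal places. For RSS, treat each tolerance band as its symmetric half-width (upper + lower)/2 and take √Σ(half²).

Stack each dimension's contribution:
  -A: nom -49.900 → Σnom=-49.900; wc +0.050/-0.050 → slack +0.050/-0.050; half-tol=0.050, Σhalf²=0.002500
  +B: nom +47.880 → Σnom=-2.020; wc +0.490/-0.154 → slack +0.540/-0.204; half-tol=0.322, Σhalf²=0.106184
  +C: nom +4.400 → Σnom=2.380; wc +0.070/-0.230 → slack +0.610/-0.434; half-tol=0.150, Σhalf²=0.128684
  +D: nom +26.700 → Σnom=29.080; wc +0.220/-0.450 → slack +0.830/-0.884; half-tol=0.335, Σhalf²=0.240909
  -E: nom -14.000 → Σnom=15.080; wc +0.360/-0.360 → slack +1.190/-1.244; half-tol=0.360, Σhalf²=0.370509
Nominal = 15.080. Worst-case = [15.080 - 1.244, 15.080 + 1.190] = [13.836, 16.270]. RSS = √0.370509 = 0.609.

nominal=15.080 wc=[13.836,16.270] rss=0.609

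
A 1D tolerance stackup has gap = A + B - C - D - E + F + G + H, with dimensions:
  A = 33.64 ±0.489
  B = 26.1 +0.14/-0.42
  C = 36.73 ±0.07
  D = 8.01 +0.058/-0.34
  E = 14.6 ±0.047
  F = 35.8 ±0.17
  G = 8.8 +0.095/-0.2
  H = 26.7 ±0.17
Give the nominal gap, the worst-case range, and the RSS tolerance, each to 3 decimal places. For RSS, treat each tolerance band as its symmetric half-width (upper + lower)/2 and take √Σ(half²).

nominal=71.700 wc=[70.076,73.221] rss=0.666

Stack each dimension's contribution:
  +A: nom +33.640 → Σnom=33.640; wc +0.489/-0.489 → slack +0.489/-0.489; half-tol=0.489, Σhalf²=0.239121
  +B: nom +26.100 → Σnom=59.740; wc +0.140/-0.420 → slack +0.629/-0.909; half-tol=0.280, Σhalf²=0.317521
  -C: nom -36.730 → Σnom=23.010; wc +0.070/-0.070 → slack +0.699/-0.979; half-tol=0.070, Σhalf²=0.322421
  -D: nom -8.010 → Σnom=15.000; wc +0.340/-0.058 → slack +1.039/-1.037; half-tol=0.199, Σhalf²=0.362022
  -E: nom -14.600 → Σnom=0.400; wc +0.047/-0.047 → slack +1.086/-1.084; half-tol=0.047, Σhalf²=0.364231
  +F: nom +35.800 → Σnom=36.200; wc +0.170/-0.170 → slack +1.256/-1.254; half-tol=0.170, Σhalf²=0.393131
  +G: nom +8.800 → Σnom=45.000; wc +0.095/-0.200 → slack +1.351/-1.454; half-tol=0.148, Σhalf²=0.414887
  +H: nom +26.700 → Σnom=71.700; wc +0.170/-0.170 → slack +1.521/-1.624; half-tol=0.170, Σhalf²=0.443787
Nominal = 71.700. Worst-case = [71.700 - 1.624, 71.700 + 1.521] = [70.076, 73.221]. RSS = √0.443787 = 0.666.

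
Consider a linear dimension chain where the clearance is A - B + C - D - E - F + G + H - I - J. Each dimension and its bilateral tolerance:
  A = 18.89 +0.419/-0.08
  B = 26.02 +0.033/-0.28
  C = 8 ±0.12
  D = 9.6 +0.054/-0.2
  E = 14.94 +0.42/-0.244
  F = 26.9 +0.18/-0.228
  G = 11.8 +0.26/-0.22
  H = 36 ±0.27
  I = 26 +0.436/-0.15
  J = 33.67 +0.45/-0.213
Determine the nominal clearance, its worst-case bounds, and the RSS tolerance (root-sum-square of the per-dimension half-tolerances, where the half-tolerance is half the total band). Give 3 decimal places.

nominal=-62.440 wc=[-64.703,-60.056] rss=0.772

Stack each dimension's contribution:
  +A: nom +18.890 → Σnom=18.890; wc +0.419/-0.080 → slack +0.419/-0.080; half-tol=0.249, Σhalf²=0.062250
  -B: nom -26.020 → Σnom=-7.130; wc +0.280/-0.033 → slack +0.699/-0.113; half-tol=0.157, Σhalf²=0.086743
  +C: nom +8.000 → Σnom=0.870; wc +0.120/-0.120 → slack +0.819/-0.233; half-tol=0.120, Σhalf²=0.101142
  -D: nom -9.600 → Σnom=-8.730; wc +0.200/-0.054 → slack +1.019/-0.287; half-tol=0.127, Σhalf²=0.117272
  -E: nom -14.940 → Σnom=-23.670; wc +0.244/-0.420 → slack +1.263/-0.707; half-tol=0.332, Σhalf²=0.227495
  -F: nom -26.900 → Σnom=-50.570; wc +0.228/-0.180 → slack +1.491/-0.887; half-tol=0.204, Σhalf²=0.269111
  +G: nom +11.800 → Σnom=-38.770; wc +0.260/-0.220 → slack +1.751/-1.107; half-tol=0.240, Σhalf²=0.326711
  +H: nom +36.000 → Σnom=-2.770; wc +0.270/-0.270 → slack +2.021/-1.377; half-tol=0.270, Σhalf²=0.399611
  -I: nom -26.000 → Σnom=-28.770; wc +0.150/-0.436 → slack +2.171/-1.813; half-tol=0.293, Σhalf²=0.485460
  -J: nom -33.670 → Σnom=-62.440; wc +0.213/-0.450 → slack +2.384/-2.263; half-tol=0.332, Σhalf²=0.595353
Nominal = -62.440. Worst-case = [-62.440 - 2.263, -62.440 + 2.384] = [-64.703, -60.056]. RSS = √0.595353 = 0.772.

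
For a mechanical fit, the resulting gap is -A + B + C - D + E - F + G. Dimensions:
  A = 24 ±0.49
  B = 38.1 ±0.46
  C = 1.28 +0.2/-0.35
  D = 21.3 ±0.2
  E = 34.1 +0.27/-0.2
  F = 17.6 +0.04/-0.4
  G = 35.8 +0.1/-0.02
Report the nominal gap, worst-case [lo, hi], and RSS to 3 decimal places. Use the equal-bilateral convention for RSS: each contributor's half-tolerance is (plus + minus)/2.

nominal=46.380 wc=[44.620,48.500] rss=0.821

Stack each dimension's contribution:
  -A: nom -24.000 → Σnom=-24.000; wc +0.490/-0.490 → slack +0.490/-0.490; half-tol=0.490, Σhalf²=0.240100
  +B: nom +38.100 → Σnom=14.100; wc +0.460/-0.460 → slack +0.950/-0.950; half-tol=0.460, Σhalf²=0.451700
  +C: nom +1.280 → Σnom=15.380; wc +0.200/-0.350 → slack +1.150/-1.300; half-tol=0.275, Σhalf²=0.527325
  -D: nom -21.300 → Σnom=-5.920; wc +0.200/-0.200 → slack +1.350/-1.500; half-tol=0.200, Σhalf²=0.567325
  +E: nom +34.100 → Σnom=28.180; wc +0.270/-0.200 → slack +1.620/-1.700; half-tol=0.235, Σhalf²=0.622550
  -F: nom -17.600 → Σnom=10.580; wc +0.400/-0.040 → slack +2.020/-1.740; half-tol=0.220, Σhalf²=0.670950
  +G: nom +35.800 → Σnom=46.380; wc +0.100/-0.020 → slack +2.120/-1.760; half-tol=0.060, Σhalf²=0.674550
Nominal = 46.380. Worst-case = [46.380 - 1.760, 46.380 + 2.120] = [44.620, 48.500]. RSS = √0.674550 = 0.821.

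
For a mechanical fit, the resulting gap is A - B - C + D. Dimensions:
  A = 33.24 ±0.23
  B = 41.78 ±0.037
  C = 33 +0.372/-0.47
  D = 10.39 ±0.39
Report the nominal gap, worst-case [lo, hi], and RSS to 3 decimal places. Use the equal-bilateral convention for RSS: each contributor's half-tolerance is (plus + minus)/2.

Stack each dimension's contribution:
  +A: nom +33.240 → Σnom=33.240; wc +0.230/-0.230 → slack +0.230/-0.230; half-tol=0.230, Σhalf²=0.052900
  -B: nom -41.780 → Σnom=-8.540; wc +0.037/-0.037 → slack +0.267/-0.267; half-tol=0.037, Σhalf²=0.054269
  -C: nom -33.000 → Σnom=-41.540; wc +0.470/-0.372 → slack +0.737/-0.639; half-tol=0.421, Σhalf²=0.231510
  +D: nom +10.390 → Σnom=-31.150; wc +0.390/-0.390 → slack +1.127/-1.029; half-tol=0.390, Σhalf²=0.383610
Nominal = -31.150. Worst-case = [-31.150 - 1.029, -31.150 + 1.127] = [-32.179, -30.023]. RSS = √0.383610 = 0.619.

nominal=-31.150 wc=[-32.179,-30.023] rss=0.619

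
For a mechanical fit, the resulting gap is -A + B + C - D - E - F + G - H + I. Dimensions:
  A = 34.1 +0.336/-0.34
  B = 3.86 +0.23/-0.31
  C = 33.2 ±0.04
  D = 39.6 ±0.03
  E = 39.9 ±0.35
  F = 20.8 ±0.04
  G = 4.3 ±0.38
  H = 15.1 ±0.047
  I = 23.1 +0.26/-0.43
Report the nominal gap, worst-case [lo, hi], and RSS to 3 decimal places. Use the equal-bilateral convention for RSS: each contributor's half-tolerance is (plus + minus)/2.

nominal=-85.040 wc=[-87.003,-83.323] rss=0.761

Stack each dimension's contribution:
  -A: nom -34.100 → Σnom=-34.100; wc +0.340/-0.336 → slack +0.340/-0.336; half-tol=0.338, Σhalf²=0.114244
  +B: nom +3.860 → Σnom=-30.240; wc +0.230/-0.310 → slack +0.570/-0.646; half-tol=0.270, Σhalf²=0.187144
  +C: nom +33.200 → Σnom=2.960; wc +0.040/-0.040 → slack +0.610/-0.686; half-tol=0.040, Σhalf²=0.188744
  -D: nom -39.600 → Σnom=-36.640; wc +0.030/-0.030 → slack +0.640/-0.716; half-tol=0.030, Σhalf²=0.189644
  -E: nom -39.900 → Σnom=-76.540; wc +0.350/-0.350 → slack +0.990/-1.066; half-tol=0.350, Σhalf²=0.312144
  -F: nom -20.800 → Σnom=-97.340; wc +0.040/-0.040 → slack +1.030/-1.106; half-tol=0.040, Σhalf²=0.313744
  +G: nom +4.300 → Σnom=-93.040; wc +0.380/-0.380 → slack +1.410/-1.486; half-tol=0.380, Σhalf²=0.458144
  -H: nom -15.100 → Σnom=-108.140; wc +0.047/-0.047 → slack +1.457/-1.533; half-tol=0.047, Σhalf²=0.460353
  +I: nom +23.100 → Σnom=-85.040; wc +0.260/-0.430 → slack +1.717/-1.963; half-tol=0.345, Σhalf²=0.579378
Nominal = -85.040. Worst-case = [-85.040 - 1.963, -85.040 + 1.717] = [-87.003, -83.323]. RSS = √0.579378 = 0.761.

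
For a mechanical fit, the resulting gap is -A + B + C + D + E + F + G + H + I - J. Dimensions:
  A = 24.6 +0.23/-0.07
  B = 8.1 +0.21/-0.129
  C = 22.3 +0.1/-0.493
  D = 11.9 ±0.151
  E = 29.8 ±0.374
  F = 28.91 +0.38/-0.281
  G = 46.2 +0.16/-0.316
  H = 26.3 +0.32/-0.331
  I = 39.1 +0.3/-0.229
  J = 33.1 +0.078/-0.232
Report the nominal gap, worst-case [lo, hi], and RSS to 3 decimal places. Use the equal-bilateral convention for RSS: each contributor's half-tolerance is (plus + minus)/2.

nominal=154.910 wc=[152.298,157.207] rss=0.817

Stack each dimension's contribution:
  -A: nom -24.600 → Σnom=-24.600; wc +0.070/-0.230 → slack +0.070/-0.230; half-tol=0.150, Σhalf²=0.022500
  +B: nom +8.100 → Σnom=-16.500; wc +0.210/-0.129 → slack +0.280/-0.359; half-tol=0.169, Σhalf²=0.051230
  +C: nom +22.300 → Σnom=5.800; wc +0.100/-0.493 → slack +0.380/-0.852; half-tol=0.296, Σhalf²=0.139143
  +D: nom +11.900 → Σnom=17.700; wc +0.151/-0.151 → slack +0.531/-1.003; half-tol=0.151, Σhalf²=0.161943
  +E: nom +29.800 → Σnom=47.500; wc +0.374/-0.374 → slack +0.905/-1.377; half-tol=0.374, Σhalf²=0.301820
  +F: nom +28.910 → Σnom=76.410; wc +0.380/-0.281 → slack +1.285/-1.658; half-tol=0.331, Σhalf²=0.411050
  +G: nom +46.200 → Σnom=122.610; wc +0.160/-0.316 → slack +1.445/-1.974; half-tol=0.238, Σhalf²=0.467694
  +H: nom +26.300 → Σnom=148.910; wc +0.320/-0.331 → slack +1.765/-2.305; half-tol=0.326, Σhalf²=0.573644
  +I: nom +39.100 → Σnom=188.010; wc +0.300/-0.229 → slack +2.065/-2.534; half-tol=0.265, Σhalf²=0.643604
  -J: nom -33.100 → Σnom=154.910; wc +0.232/-0.078 → slack +2.297/-2.612; half-tol=0.155, Σhalf²=0.667629
Nominal = 154.910. Worst-case = [154.910 - 2.612, 154.910 + 2.297] = [152.298, 157.207]. RSS = √0.667629 = 0.817.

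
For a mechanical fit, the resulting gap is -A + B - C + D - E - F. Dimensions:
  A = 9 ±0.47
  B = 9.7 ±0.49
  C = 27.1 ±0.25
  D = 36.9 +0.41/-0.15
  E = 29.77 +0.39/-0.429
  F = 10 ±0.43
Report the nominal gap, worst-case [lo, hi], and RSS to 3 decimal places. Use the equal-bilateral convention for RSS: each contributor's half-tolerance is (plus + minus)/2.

Stack each dimension's contribution:
  -A: nom -9.000 → Σnom=-9.000; wc +0.470/-0.470 → slack +0.470/-0.470; half-tol=0.470, Σhalf²=0.220900
  +B: nom +9.700 → Σnom=0.700; wc +0.490/-0.490 → slack +0.960/-0.960; half-tol=0.490, Σhalf²=0.461000
  -C: nom -27.100 → Σnom=-26.400; wc +0.250/-0.250 → slack +1.210/-1.210; half-tol=0.250, Σhalf²=0.523500
  +D: nom +36.900 → Σnom=10.500; wc +0.410/-0.150 → slack +1.620/-1.360; half-tol=0.280, Σhalf²=0.601900
  -E: nom -29.770 → Σnom=-19.270; wc +0.429/-0.390 → slack +2.049/-1.750; half-tol=0.409, Σhalf²=0.769590
  -F: nom -10.000 → Σnom=-29.270; wc +0.430/-0.430 → slack +2.479/-2.180; half-tol=0.430, Σhalf²=0.954490
Nominal = -29.270. Worst-case = [-29.270 - 2.180, -29.270 + 2.479] = [-31.450, -26.791]. RSS = √0.954490 = 0.977.

nominal=-29.270 wc=[-31.450,-26.791] rss=0.977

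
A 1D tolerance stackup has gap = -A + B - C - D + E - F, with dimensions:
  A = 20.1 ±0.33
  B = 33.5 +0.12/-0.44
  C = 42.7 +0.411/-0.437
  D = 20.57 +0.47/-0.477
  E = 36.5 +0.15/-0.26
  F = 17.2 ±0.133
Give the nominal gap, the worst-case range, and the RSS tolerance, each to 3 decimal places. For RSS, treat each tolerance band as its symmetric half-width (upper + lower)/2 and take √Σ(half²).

Stack each dimension's contribution:
  -A: nom -20.100 → Σnom=-20.100; wc +0.330/-0.330 → slack +0.330/-0.330; half-tol=0.330, Σhalf²=0.108900
  +B: nom +33.500 → Σnom=13.400; wc +0.120/-0.440 → slack +0.450/-0.770; half-tol=0.280, Σhalf²=0.187300
  -C: nom -42.700 → Σnom=-29.300; wc +0.437/-0.411 → slack +0.887/-1.181; half-tol=0.424, Σhalf²=0.367076
  -D: nom -20.570 → Σnom=-49.870; wc +0.477/-0.470 → slack +1.364/-1.651; half-tol=0.473, Σhalf²=0.591278
  +E: nom +36.500 → Σnom=-13.370; wc +0.150/-0.260 → slack +1.514/-1.911; half-tol=0.205, Σhalf²=0.633303
  -F: nom -17.200 → Σnom=-30.570; wc +0.133/-0.133 → slack +1.647/-2.044; half-tol=0.133, Σhalf²=0.650992
Nominal = -30.570. Worst-case = [-30.570 - 2.044, -30.570 + 1.647] = [-32.614, -28.923]. RSS = √0.650992 = 0.807.

nominal=-30.570 wc=[-32.614,-28.923] rss=0.807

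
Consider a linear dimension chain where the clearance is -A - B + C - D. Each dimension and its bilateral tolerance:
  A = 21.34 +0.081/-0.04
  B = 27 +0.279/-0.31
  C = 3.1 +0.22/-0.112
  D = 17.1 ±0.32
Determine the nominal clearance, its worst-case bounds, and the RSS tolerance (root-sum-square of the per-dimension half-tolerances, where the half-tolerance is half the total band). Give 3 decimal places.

Stack each dimension's contribution:
  -A: nom -21.340 → Σnom=-21.340; wc +0.040/-0.081 → slack +0.040/-0.081; half-tol=0.060, Σhalf²=0.003660
  -B: nom -27.000 → Σnom=-48.340; wc +0.310/-0.279 → slack +0.350/-0.360; half-tol=0.294, Σhalf²=0.090390
  +C: nom +3.100 → Σnom=-45.240; wc +0.220/-0.112 → slack +0.570/-0.472; half-tol=0.166, Σhalf²=0.117947
  -D: nom -17.100 → Σnom=-62.340; wc +0.320/-0.320 → slack +0.890/-0.792; half-tol=0.320, Σhalf²=0.220347
Nominal = -62.340. Worst-case = [-62.340 - 0.792, -62.340 + 0.890] = [-63.132, -61.450]. RSS = √0.220347 = 0.469.

nominal=-62.340 wc=[-63.132,-61.450] rss=0.469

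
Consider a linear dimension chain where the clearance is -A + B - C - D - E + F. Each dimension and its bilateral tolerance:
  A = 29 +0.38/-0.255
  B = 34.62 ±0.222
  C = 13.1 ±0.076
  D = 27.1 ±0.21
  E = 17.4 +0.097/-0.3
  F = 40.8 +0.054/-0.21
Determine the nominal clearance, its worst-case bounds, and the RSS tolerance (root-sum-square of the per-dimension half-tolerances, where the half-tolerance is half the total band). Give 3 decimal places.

Stack each dimension's contribution:
  -A: nom -29.000 → Σnom=-29.000; wc +0.255/-0.380 → slack +0.255/-0.380; half-tol=0.318, Σhalf²=0.100806
  +B: nom +34.620 → Σnom=5.620; wc +0.222/-0.222 → slack +0.477/-0.602; half-tol=0.222, Σhalf²=0.150090
  -C: nom -13.100 → Σnom=-7.480; wc +0.076/-0.076 → slack +0.553/-0.678; half-tol=0.076, Σhalf²=0.155866
  -D: nom -27.100 → Σnom=-34.580; wc +0.210/-0.210 → slack +0.763/-0.888; half-tol=0.210, Σhalf²=0.199966
  -E: nom -17.400 → Σnom=-51.980; wc +0.300/-0.097 → slack +1.063/-0.985; half-tol=0.199, Σhalf²=0.239369
  +F: nom +40.800 → Σnom=-11.180; wc +0.054/-0.210 → slack +1.117/-1.195; half-tol=0.132, Σhalf²=0.256793
Nominal = -11.180. Worst-case = [-11.180 - 1.195, -11.180 + 1.117] = [-12.375, -10.063]. RSS = √0.256793 = 0.507.

nominal=-11.180 wc=[-12.375,-10.063] rss=0.507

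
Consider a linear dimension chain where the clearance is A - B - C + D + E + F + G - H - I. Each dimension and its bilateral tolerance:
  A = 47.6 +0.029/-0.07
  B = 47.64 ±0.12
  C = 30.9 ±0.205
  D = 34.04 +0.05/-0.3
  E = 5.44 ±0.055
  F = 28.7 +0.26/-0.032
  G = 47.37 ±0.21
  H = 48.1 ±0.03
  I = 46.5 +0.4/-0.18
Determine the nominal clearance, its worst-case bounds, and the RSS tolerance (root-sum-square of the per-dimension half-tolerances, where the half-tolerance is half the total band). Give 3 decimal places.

nominal=-9.990 wc=[-11.412,-8.851] rss=0.493

Stack each dimension's contribution:
  +A: nom +47.600 → Σnom=47.600; wc +0.029/-0.070 → slack +0.029/-0.070; half-tol=0.050, Σhalf²=0.002450
  -B: nom -47.640 → Σnom=-0.040; wc +0.120/-0.120 → slack +0.149/-0.190; half-tol=0.120, Σhalf²=0.016850
  -C: nom -30.900 → Σnom=-30.940; wc +0.205/-0.205 → slack +0.354/-0.395; half-tol=0.205, Σhalf²=0.058875
  +D: nom +34.040 → Σnom=3.100; wc +0.050/-0.300 → slack +0.404/-0.695; half-tol=0.175, Σhalf²=0.089500
  +E: nom +5.440 → Σnom=8.540; wc +0.055/-0.055 → slack +0.459/-0.750; half-tol=0.055, Σhalf²=0.092525
  +F: nom +28.700 → Σnom=37.240; wc +0.260/-0.032 → slack +0.719/-0.782; half-tol=0.146, Σhalf²=0.113841
  +G: nom +47.370 → Σnom=84.610; wc +0.210/-0.210 → slack +0.929/-0.992; half-tol=0.210, Σhalf²=0.157941
  -H: nom -48.100 → Σnom=36.510; wc +0.030/-0.030 → slack +0.959/-1.022; half-tol=0.030, Σhalf²=0.158841
  -I: nom -46.500 → Σnom=-9.990; wc +0.180/-0.400 → slack +1.139/-1.422; half-tol=0.290, Σhalf²=0.242941
Nominal = -9.990. Worst-case = [-9.990 - 1.422, -9.990 + 1.139] = [-11.412, -8.851]. RSS = √0.242941 = 0.493.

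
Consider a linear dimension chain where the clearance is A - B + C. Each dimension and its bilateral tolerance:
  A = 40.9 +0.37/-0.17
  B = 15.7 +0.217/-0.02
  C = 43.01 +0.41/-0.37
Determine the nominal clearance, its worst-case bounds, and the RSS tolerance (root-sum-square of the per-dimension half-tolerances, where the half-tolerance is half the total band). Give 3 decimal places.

Stack each dimension's contribution:
  +A: nom +40.900 → Σnom=40.900; wc +0.370/-0.170 → slack +0.370/-0.170; half-tol=0.270, Σhalf²=0.072900
  -B: nom -15.700 → Σnom=25.200; wc +0.020/-0.217 → slack +0.390/-0.387; half-tol=0.118, Σhalf²=0.086942
  +C: nom +43.010 → Σnom=68.210; wc +0.410/-0.370 → slack +0.800/-0.757; half-tol=0.390, Σhalf²=0.239042
Nominal = 68.210. Worst-case = [68.210 - 0.757, 68.210 + 0.800] = [67.453, 69.010]. RSS = √0.239042 = 0.489.

nominal=68.210 wc=[67.453,69.010] rss=0.489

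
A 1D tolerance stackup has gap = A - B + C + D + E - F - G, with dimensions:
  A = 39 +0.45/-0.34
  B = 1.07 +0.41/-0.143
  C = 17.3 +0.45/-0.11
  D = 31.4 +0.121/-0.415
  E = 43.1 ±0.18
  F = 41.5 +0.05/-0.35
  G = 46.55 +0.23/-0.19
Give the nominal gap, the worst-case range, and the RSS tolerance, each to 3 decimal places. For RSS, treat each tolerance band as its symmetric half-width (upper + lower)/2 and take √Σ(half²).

nominal=41.680 wc=[39.945,43.564] rss=0.707

Stack each dimension's contribution:
  +A: nom +39.000 → Σnom=39.000; wc +0.450/-0.340 → slack +0.450/-0.340; half-tol=0.395, Σhalf²=0.156025
  -B: nom -1.070 → Σnom=37.930; wc +0.143/-0.410 → slack +0.593/-0.750; half-tol=0.276, Σhalf²=0.232477
  +C: nom +17.300 → Σnom=55.230; wc +0.450/-0.110 → slack +1.043/-0.860; half-tol=0.280, Σhalf²=0.310877
  +D: nom +31.400 → Σnom=86.630; wc +0.121/-0.415 → slack +1.164/-1.275; half-tol=0.268, Σhalf²=0.382701
  +E: nom +43.100 → Σnom=129.730; wc +0.180/-0.180 → slack +1.344/-1.455; half-tol=0.180, Σhalf²=0.415101
  -F: nom -41.500 → Σnom=88.230; wc +0.350/-0.050 → slack +1.694/-1.505; half-tol=0.200, Σhalf²=0.455101
  -G: nom -46.550 → Σnom=41.680; wc +0.190/-0.230 → slack +1.884/-1.735; half-tol=0.210, Σhalf²=0.499201
Nominal = 41.680. Worst-case = [41.680 - 1.735, 41.680 + 1.884] = [39.945, 43.564]. RSS = √0.499201 = 0.707.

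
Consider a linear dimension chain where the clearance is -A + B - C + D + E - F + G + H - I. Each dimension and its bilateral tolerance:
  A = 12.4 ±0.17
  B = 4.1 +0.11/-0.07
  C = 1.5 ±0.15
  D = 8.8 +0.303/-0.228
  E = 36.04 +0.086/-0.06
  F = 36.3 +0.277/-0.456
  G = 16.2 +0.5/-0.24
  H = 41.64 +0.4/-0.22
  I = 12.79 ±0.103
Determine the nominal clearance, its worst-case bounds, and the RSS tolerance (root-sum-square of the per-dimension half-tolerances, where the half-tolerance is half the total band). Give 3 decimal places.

nominal=43.790 wc=[42.272,46.068] rss=0.716

Stack each dimension's contribution:
  -A: nom -12.400 → Σnom=-12.400; wc +0.170/-0.170 → slack +0.170/-0.170; half-tol=0.170, Σhalf²=0.028900
  +B: nom +4.100 → Σnom=-8.300; wc +0.110/-0.070 → slack +0.280/-0.240; half-tol=0.090, Σhalf²=0.037000
  -C: nom -1.500 → Σnom=-9.800; wc +0.150/-0.150 → slack +0.430/-0.390; half-tol=0.150, Σhalf²=0.059500
  +D: nom +8.800 → Σnom=-1.000; wc +0.303/-0.228 → slack +0.733/-0.618; half-tol=0.266, Σhalf²=0.129990
  +E: nom +36.040 → Σnom=35.040; wc +0.086/-0.060 → slack +0.819/-0.678; half-tol=0.073, Σhalf²=0.135319
  -F: nom -36.300 → Σnom=-1.260; wc +0.456/-0.277 → slack +1.275/-0.955; half-tol=0.367, Σhalf²=0.269642
  +G: nom +16.200 → Σnom=14.940; wc +0.500/-0.240 → slack +1.775/-1.195; half-tol=0.370, Σhalf²=0.406542
  +H: nom +41.640 → Σnom=56.580; wc +0.400/-0.220 → slack +2.175/-1.415; half-tol=0.310, Σhalf²=0.502641
  -I: nom -12.790 → Σnom=43.790; wc +0.103/-0.103 → slack +2.278/-1.518; half-tol=0.103, Σhalf²=0.513250
Nominal = 43.790. Worst-case = [43.790 - 1.518, 43.790 + 2.278] = [42.272, 46.068]. RSS = √0.513250 = 0.716.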